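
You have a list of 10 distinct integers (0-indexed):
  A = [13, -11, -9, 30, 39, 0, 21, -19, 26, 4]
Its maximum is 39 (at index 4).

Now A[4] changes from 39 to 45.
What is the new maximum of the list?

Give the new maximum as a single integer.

Answer: 45

Derivation:
Old max = 39 (at index 4)
Change: A[4] 39 -> 45
Changed element WAS the max -> may need rescan.
  Max of remaining elements: 30
  New max = max(45, 30) = 45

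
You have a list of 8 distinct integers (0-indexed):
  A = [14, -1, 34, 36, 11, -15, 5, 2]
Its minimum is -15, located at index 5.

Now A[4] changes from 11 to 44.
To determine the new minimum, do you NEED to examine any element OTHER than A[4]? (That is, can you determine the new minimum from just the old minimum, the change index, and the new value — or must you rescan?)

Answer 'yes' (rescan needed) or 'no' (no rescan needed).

Old min = -15 at index 5
Change at index 4: 11 -> 44
Index 4 was NOT the min. New min = min(-15, 44). No rescan of other elements needed.
Needs rescan: no

Answer: no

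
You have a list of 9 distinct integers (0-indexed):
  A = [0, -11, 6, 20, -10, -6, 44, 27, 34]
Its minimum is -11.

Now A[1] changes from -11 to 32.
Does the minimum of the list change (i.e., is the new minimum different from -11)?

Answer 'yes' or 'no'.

Answer: yes

Derivation:
Old min = -11
Change: A[1] -11 -> 32
Changed element was the min; new min must be rechecked.
New min = -10; changed? yes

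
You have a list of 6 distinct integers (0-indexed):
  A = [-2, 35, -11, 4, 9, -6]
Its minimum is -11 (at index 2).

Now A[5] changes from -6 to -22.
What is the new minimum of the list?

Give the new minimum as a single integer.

Old min = -11 (at index 2)
Change: A[5] -6 -> -22
Changed element was NOT the old min.
  New min = min(old_min, new_val) = min(-11, -22) = -22

Answer: -22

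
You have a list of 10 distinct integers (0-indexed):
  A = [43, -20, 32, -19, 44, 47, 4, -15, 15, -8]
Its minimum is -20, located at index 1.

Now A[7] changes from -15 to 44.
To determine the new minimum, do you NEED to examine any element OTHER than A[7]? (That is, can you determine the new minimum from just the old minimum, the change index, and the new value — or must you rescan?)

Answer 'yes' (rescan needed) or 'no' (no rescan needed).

Old min = -20 at index 1
Change at index 7: -15 -> 44
Index 7 was NOT the min. New min = min(-20, 44). No rescan of other elements needed.
Needs rescan: no

Answer: no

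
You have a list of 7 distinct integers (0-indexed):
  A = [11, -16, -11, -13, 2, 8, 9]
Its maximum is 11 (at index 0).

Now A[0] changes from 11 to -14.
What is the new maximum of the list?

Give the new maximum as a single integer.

Old max = 11 (at index 0)
Change: A[0] 11 -> -14
Changed element WAS the max -> may need rescan.
  Max of remaining elements: 9
  New max = max(-14, 9) = 9

Answer: 9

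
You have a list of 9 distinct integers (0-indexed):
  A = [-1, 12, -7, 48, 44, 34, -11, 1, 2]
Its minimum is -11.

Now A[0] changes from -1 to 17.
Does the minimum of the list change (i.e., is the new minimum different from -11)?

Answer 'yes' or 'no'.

Old min = -11
Change: A[0] -1 -> 17
Changed element was NOT the min; min changes only if 17 < -11.
New min = -11; changed? no

Answer: no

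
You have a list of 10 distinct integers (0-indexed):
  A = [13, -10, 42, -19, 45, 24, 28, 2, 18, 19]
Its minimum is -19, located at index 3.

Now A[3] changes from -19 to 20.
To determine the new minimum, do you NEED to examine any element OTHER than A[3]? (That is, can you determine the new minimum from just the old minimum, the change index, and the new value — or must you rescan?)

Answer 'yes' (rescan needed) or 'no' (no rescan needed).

Answer: yes

Derivation:
Old min = -19 at index 3
Change at index 3: -19 -> 20
Index 3 WAS the min and new value 20 > old min -19. Must rescan other elements to find the new min.
Needs rescan: yes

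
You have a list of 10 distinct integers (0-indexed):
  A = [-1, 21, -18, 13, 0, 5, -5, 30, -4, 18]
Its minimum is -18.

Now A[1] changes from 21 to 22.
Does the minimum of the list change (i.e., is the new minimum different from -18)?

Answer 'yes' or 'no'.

Old min = -18
Change: A[1] 21 -> 22
Changed element was NOT the min; min changes only if 22 < -18.
New min = -18; changed? no

Answer: no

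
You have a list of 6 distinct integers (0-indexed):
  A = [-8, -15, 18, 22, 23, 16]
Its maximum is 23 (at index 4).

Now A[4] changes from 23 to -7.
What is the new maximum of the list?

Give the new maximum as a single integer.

Old max = 23 (at index 4)
Change: A[4] 23 -> -7
Changed element WAS the max -> may need rescan.
  Max of remaining elements: 22
  New max = max(-7, 22) = 22

Answer: 22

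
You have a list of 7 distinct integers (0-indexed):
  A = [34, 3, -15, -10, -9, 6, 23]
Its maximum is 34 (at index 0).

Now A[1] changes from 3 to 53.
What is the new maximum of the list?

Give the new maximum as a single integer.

Old max = 34 (at index 0)
Change: A[1] 3 -> 53
Changed element was NOT the old max.
  New max = max(old_max, new_val) = max(34, 53) = 53

Answer: 53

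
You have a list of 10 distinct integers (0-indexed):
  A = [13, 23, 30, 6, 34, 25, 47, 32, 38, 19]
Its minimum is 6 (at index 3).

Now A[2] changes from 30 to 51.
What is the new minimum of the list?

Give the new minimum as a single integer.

Answer: 6

Derivation:
Old min = 6 (at index 3)
Change: A[2] 30 -> 51
Changed element was NOT the old min.
  New min = min(old_min, new_val) = min(6, 51) = 6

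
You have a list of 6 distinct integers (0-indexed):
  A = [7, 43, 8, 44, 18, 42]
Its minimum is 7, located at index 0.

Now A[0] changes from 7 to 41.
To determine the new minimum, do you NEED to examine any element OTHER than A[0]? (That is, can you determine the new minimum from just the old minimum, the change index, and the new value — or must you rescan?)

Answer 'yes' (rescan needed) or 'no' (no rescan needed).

Answer: yes

Derivation:
Old min = 7 at index 0
Change at index 0: 7 -> 41
Index 0 WAS the min and new value 41 > old min 7. Must rescan other elements to find the new min.
Needs rescan: yes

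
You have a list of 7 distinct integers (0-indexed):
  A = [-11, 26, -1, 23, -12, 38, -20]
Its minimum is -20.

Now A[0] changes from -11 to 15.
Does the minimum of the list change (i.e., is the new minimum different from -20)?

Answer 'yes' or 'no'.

Old min = -20
Change: A[0] -11 -> 15
Changed element was NOT the min; min changes only if 15 < -20.
New min = -20; changed? no

Answer: no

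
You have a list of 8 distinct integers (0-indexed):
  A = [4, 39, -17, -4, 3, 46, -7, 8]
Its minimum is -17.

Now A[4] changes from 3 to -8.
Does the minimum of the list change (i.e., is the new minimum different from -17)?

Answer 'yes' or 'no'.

Old min = -17
Change: A[4] 3 -> -8
Changed element was NOT the min; min changes only if -8 < -17.
New min = -17; changed? no

Answer: no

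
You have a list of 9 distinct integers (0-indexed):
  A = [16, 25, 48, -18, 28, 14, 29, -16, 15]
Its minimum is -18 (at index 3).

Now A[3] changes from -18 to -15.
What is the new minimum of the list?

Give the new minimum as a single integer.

Old min = -18 (at index 3)
Change: A[3] -18 -> -15
Changed element WAS the min. Need to check: is -15 still <= all others?
  Min of remaining elements: -16
  New min = min(-15, -16) = -16

Answer: -16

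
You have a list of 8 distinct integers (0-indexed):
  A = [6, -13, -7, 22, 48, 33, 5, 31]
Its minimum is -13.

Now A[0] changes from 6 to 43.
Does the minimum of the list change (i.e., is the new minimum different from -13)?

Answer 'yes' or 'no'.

Answer: no

Derivation:
Old min = -13
Change: A[0] 6 -> 43
Changed element was NOT the min; min changes only if 43 < -13.
New min = -13; changed? no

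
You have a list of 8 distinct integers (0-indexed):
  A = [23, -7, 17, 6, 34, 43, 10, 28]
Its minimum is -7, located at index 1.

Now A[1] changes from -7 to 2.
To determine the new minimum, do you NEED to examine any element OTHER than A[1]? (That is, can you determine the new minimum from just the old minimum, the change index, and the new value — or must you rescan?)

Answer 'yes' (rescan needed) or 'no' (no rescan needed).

Old min = -7 at index 1
Change at index 1: -7 -> 2
Index 1 WAS the min and new value 2 > old min -7. Must rescan other elements to find the new min.
Needs rescan: yes

Answer: yes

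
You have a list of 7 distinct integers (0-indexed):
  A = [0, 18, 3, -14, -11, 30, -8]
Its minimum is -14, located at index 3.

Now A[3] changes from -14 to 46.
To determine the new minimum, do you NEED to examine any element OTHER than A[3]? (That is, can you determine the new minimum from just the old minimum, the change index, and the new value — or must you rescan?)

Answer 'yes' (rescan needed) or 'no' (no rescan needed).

Answer: yes

Derivation:
Old min = -14 at index 3
Change at index 3: -14 -> 46
Index 3 WAS the min and new value 46 > old min -14. Must rescan other elements to find the new min.
Needs rescan: yes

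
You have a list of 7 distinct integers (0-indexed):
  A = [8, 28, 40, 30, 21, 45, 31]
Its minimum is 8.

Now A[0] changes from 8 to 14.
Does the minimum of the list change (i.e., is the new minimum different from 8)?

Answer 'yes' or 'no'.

Answer: yes

Derivation:
Old min = 8
Change: A[0] 8 -> 14
Changed element was the min; new min must be rechecked.
New min = 14; changed? yes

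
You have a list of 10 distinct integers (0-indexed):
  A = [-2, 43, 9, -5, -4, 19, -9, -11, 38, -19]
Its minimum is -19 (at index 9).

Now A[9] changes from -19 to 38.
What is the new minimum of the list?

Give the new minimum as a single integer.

Old min = -19 (at index 9)
Change: A[9] -19 -> 38
Changed element WAS the min. Need to check: is 38 still <= all others?
  Min of remaining elements: -11
  New min = min(38, -11) = -11

Answer: -11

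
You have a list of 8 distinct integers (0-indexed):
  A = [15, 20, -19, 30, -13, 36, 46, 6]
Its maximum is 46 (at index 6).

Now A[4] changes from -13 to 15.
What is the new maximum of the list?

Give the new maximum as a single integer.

Old max = 46 (at index 6)
Change: A[4] -13 -> 15
Changed element was NOT the old max.
  New max = max(old_max, new_val) = max(46, 15) = 46

Answer: 46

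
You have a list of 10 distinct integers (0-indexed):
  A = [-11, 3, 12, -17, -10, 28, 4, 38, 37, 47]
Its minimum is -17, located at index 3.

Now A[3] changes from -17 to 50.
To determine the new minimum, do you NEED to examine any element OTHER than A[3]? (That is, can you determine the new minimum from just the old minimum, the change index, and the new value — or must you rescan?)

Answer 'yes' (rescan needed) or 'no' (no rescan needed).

Answer: yes

Derivation:
Old min = -17 at index 3
Change at index 3: -17 -> 50
Index 3 WAS the min and new value 50 > old min -17. Must rescan other elements to find the new min.
Needs rescan: yes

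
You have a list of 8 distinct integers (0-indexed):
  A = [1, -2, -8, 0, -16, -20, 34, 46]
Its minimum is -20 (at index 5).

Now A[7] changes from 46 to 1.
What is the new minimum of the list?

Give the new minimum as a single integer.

Old min = -20 (at index 5)
Change: A[7] 46 -> 1
Changed element was NOT the old min.
  New min = min(old_min, new_val) = min(-20, 1) = -20

Answer: -20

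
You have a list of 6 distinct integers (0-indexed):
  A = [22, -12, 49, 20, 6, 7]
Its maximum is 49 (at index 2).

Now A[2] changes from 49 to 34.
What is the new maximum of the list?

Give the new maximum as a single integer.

Old max = 49 (at index 2)
Change: A[2] 49 -> 34
Changed element WAS the max -> may need rescan.
  Max of remaining elements: 22
  New max = max(34, 22) = 34

Answer: 34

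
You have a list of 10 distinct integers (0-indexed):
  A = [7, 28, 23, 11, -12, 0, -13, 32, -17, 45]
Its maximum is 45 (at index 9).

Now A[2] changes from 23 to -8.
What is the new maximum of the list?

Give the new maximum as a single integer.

Old max = 45 (at index 9)
Change: A[2] 23 -> -8
Changed element was NOT the old max.
  New max = max(old_max, new_val) = max(45, -8) = 45

Answer: 45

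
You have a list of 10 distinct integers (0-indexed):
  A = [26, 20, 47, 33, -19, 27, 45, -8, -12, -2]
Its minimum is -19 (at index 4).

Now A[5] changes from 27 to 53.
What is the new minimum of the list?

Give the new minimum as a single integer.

Answer: -19

Derivation:
Old min = -19 (at index 4)
Change: A[5] 27 -> 53
Changed element was NOT the old min.
  New min = min(old_min, new_val) = min(-19, 53) = -19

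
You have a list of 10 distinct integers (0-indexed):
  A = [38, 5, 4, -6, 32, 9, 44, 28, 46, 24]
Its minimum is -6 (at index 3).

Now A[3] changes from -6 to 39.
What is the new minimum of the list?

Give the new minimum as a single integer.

Answer: 4

Derivation:
Old min = -6 (at index 3)
Change: A[3] -6 -> 39
Changed element WAS the min. Need to check: is 39 still <= all others?
  Min of remaining elements: 4
  New min = min(39, 4) = 4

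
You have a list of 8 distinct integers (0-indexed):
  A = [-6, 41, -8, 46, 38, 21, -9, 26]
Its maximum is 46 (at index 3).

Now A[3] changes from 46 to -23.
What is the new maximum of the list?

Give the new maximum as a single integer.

Old max = 46 (at index 3)
Change: A[3] 46 -> -23
Changed element WAS the max -> may need rescan.
  Max of remaining elements: 41
  New max = max(-23, 41) = 41

Answer: 41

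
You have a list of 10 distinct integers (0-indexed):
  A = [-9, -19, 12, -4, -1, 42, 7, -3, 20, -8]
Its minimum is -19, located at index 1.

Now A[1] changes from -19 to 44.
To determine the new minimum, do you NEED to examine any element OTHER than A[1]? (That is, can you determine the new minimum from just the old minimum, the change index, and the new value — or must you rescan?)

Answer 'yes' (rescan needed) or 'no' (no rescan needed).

Old min = -19 at index 1
Change at index 1: -19 -> 44
Index 1 WAS the min and new value 44 > old min -19. Must rescan other elements to find the new min.
Needs rescan: yes

Answer: yes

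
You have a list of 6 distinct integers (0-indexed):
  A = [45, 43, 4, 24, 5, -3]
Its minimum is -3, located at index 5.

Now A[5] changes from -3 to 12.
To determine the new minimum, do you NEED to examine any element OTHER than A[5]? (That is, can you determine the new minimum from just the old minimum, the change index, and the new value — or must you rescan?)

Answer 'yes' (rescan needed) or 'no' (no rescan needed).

Answer: yes

Derivation:
Old min = -3 at index 5
Change at index 5: -3 -> 12
Index 5 WAS the min and new value 12 > old min -3. Must rescan other elements to find the new min.
Needs rescan: yes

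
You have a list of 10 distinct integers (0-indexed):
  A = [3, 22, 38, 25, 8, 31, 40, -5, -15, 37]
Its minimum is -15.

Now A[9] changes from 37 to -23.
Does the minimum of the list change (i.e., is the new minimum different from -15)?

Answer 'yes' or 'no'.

Old min = -15
Change: A[9] 37 -> -23
Changed element was NOT the min; min changes only if -23 < -15.
New min = -23; changed? yes

Answer: yes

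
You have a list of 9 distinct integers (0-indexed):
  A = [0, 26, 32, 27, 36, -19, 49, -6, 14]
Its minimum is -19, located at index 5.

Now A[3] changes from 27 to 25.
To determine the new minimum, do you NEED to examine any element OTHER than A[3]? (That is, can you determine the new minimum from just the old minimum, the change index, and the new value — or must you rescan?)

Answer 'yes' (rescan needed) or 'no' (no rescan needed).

Old min = -19 at index 5
Change at index 3: 27 -> 25
Index 3 was NOT the min. New min = min(-19, 25). No rescan of other elements needed.
Needs rescan: no

Answer: no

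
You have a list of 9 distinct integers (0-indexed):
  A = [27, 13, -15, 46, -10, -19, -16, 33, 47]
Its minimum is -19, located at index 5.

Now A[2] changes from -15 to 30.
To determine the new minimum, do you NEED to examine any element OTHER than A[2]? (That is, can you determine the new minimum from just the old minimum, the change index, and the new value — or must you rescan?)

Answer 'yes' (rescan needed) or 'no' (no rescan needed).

Old min = -19 at index 5
Change at index 2: -15 -> 30
Index 2 was NOT the min. New min = min(-19, 30). No rescan of other elements needed.
Needs rescan: no

Answer: no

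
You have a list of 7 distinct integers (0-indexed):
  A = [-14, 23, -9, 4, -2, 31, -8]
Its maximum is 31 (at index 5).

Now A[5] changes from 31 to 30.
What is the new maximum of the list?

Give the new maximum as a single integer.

Old max = 31 (at index 5)
Change: A[5] 31 -> 30
Changed element WAS the max -> may need rescan.
  Max of remaining elements: 23
  New max = max(30, 23) = 30

Answer: 30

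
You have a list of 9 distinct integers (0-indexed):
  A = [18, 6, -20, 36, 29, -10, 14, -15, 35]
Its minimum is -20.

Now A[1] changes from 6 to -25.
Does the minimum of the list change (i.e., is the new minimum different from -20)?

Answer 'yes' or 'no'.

Old min = -20
Change: A[1] 6 -> -25
Changed element was NOT the min; min changes only if -25 < -20.
New min = -25; changed? yes

Answer: yes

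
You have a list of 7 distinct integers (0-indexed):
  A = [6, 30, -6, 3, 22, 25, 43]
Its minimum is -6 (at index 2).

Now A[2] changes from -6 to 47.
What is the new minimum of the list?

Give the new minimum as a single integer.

Old min = -6 (at index 2)
Change: A[2] -6 -> 47
Changed element WAS the min. Need to check: is 47 still <= all others?
  Min of remaining elements: 3
  New min = min(47, 3) = 3

Answer: 3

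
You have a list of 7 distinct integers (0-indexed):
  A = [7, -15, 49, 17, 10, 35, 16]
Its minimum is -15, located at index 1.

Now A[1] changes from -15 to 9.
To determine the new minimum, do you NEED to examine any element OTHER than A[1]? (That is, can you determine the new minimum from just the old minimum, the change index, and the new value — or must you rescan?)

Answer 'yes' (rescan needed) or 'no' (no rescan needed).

Answer: yes

Derivation:
Old min = -15 at index 1
Change at index 1: -15 -> 9
Index 1 WAS the min and new value 9 > old min -15. Must rescan other elements to find the new min.
Needs rescan: yes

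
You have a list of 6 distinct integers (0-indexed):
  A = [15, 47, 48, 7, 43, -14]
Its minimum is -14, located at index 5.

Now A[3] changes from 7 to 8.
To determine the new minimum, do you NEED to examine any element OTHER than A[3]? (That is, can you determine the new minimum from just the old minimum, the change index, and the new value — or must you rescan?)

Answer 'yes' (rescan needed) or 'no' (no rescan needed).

Answer: no

Derivation:
Old min = -14 at index 5
Change at index 3: 7 -> 8
Index 3 was NOT the min. New min = min(-14, 8). No rescan of other elements needed.
Needs rescan: no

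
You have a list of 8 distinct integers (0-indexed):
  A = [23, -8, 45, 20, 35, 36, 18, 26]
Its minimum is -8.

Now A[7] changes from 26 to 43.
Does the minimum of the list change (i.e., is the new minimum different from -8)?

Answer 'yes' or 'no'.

Answer: no

Derivation:
Old min = -8
Change: A[7] 26 -> 43
Changed element was NOT the min; min changes only if 43 < -8.
New min = -8; changed? no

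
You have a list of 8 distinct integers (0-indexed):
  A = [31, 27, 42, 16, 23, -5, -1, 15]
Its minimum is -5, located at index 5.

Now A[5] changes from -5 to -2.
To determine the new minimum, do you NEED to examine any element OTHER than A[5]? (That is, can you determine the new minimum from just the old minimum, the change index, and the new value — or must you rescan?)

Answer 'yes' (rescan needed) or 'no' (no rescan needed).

Old min = -5 at index 5
Change at index 5: -5 -> -2
Index 5 WAS the min and new value -2 > old min -5. Must rescan other elements to find the new min.
Needs rescan: yes

Answer: yes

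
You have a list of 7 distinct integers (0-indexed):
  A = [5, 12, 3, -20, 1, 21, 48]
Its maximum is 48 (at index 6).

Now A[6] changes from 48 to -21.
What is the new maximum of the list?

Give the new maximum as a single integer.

Old max = 48 (at index 6)
Change: A[6] 48 -> -21
Changed element WAS the max -> may need rescan.
  Max of remaining elements: 21
  New max = max(-21, 21) = 21

Answer: 21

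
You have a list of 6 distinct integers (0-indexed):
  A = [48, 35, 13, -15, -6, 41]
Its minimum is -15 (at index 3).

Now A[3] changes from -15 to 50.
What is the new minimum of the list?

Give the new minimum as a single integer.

Answer: -6

Derivation:
Old min = -15 (at index 3)
Change: A[3] -15 -> 50
Changed element WAS the min. Need to check: is 50 still <= all others?
  Min of remaining elements: -6
  New min = min(50, -6) = -6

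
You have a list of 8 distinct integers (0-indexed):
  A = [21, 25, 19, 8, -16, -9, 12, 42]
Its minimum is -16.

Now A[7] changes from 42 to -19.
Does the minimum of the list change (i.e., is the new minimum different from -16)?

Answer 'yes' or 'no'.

Old min = -16
Change: A[7] 42 -> -19
Changed element was NOT the min; min changes only if -19 < -16.
New min = -19; changed? yes

Answer: yes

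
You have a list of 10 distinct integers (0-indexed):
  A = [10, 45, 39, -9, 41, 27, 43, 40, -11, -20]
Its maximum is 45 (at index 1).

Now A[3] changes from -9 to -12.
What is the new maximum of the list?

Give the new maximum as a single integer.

Answer: 45

Derivation:
Old max = 45 (at index 1)
Change: A[3] -9 -> -12
Changed element was NOT the old max.
  New max = max(old_max, new_val) = max(45, -12) = 45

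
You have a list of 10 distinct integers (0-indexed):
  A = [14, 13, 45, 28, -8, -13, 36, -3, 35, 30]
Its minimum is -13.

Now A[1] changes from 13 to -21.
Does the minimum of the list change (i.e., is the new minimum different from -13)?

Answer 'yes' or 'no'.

Answer: yes

Derivation:
Old min = -13
Change: A[1] 13 -> -21
Changed element was NOT the min; min changes only if -21 < -13.
New min = -21; changed? yes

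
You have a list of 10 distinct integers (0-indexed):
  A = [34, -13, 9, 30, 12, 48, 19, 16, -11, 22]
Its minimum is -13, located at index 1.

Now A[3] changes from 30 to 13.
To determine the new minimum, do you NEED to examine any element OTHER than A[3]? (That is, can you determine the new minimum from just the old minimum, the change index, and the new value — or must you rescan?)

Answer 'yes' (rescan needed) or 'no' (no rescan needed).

Old min = -13 at index 1
Change at index 3: 30 -> 13
Index 3 was NOT the min. New min = min(-13, 13). No rescan of other elements needed.
Needs rescan: no

Answer: no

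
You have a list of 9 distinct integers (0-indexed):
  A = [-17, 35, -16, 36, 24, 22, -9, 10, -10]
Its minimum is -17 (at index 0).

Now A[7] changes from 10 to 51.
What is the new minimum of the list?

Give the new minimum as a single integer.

Old min = -17 (at index 0)
Change: A[7] 10 -> 51
Changed element was NOT the old min.
  New min = min(old_min, new_val) = min(-17, 51) = -17

Answer: -17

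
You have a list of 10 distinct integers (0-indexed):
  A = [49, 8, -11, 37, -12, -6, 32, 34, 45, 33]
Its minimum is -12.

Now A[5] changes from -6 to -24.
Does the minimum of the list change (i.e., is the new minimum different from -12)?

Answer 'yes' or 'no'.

Answer: yes

Derivation:
Old min = -12
Change: A[5] -6 -> -24
Changed element was NOT the min; min changes only if -24 < -12.
New min = -24; changed? yes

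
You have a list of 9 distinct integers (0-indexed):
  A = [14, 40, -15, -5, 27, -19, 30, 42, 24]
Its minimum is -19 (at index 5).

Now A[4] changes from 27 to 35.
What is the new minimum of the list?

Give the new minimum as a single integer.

Old min = -19 (at index 5)
Change: A[4] 27 -> 35
Changed element was NOT the old min.
  New min = min(old_min, new_val) = min(-19, 35) = -19

Answer: -19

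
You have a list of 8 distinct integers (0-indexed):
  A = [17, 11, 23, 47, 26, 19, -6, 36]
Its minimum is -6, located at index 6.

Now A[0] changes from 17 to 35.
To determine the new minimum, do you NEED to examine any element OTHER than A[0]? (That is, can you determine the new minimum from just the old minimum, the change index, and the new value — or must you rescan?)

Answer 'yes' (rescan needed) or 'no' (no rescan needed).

Old min = -6 at index 6
Change at index 0: 17 -> 35
Index 0 was NOT the min. New min = min(-6, 35). No rescan of other elements needed.
Needs rescan: no

Answer: no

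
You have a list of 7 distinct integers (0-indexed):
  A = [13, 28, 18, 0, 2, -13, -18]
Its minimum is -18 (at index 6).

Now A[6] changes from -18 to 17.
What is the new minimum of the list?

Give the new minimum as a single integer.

Answer: -13

Derivation:
Old min = -18 (at index 6)
Change: A[6] -18 -> 17
Changed element WAS the min. Need to check: is 17 still <= all others?
  Min of remaining elements: -13
  New min = min(17, -13) = -13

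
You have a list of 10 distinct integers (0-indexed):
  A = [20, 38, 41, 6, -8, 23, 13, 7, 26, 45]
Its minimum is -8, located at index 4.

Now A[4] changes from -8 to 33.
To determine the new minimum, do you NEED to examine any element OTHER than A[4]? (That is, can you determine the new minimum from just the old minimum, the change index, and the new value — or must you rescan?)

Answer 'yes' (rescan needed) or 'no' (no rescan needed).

Answer: yes

Derivation:
Old min = -8 at index 4
Change at index 4: -8 -> 33
Index 4 WAS the min and new value 33 > old min -8. Must rescan other elements to find the new min.
Needs rescan: yes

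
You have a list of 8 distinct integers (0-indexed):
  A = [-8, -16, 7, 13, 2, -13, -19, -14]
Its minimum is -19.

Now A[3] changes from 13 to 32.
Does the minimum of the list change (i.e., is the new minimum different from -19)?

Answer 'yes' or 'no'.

Old min = -19
Change: A[3] 13 -> 32
Changed element was NOT the min; min changes only if 32 < -19.
New min = -19; changed? no

Answer: no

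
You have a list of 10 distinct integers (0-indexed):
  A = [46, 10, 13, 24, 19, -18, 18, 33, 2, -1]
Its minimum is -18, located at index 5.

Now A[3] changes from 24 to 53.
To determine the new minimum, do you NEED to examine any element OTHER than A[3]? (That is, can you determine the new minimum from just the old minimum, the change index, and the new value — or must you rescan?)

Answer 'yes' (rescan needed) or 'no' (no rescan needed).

Old min = -18 at index 5
Change at index 3: 24 -> 53
Index 3 was NOT the min. New min = min(-18, 53). No rescan of other elements needed.
Needs rescan: no

Answer: no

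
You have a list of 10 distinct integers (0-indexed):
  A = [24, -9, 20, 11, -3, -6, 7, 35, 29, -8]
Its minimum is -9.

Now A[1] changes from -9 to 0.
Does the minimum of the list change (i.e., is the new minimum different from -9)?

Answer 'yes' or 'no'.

Old min = -9
Change: A[1] -9 -> 0
Changed element was the min; new min must be rechecked.
New min = -8; changed? yes

Answer: yes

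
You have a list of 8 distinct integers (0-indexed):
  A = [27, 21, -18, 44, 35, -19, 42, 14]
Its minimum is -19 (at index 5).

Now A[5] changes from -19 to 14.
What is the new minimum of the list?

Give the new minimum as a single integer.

Answer: -18

Derivation:
Old min = -19 (at index 5)
Change: A[5] -19 -> 14
Changed element WAS the min. Need to check: is 14 still <= all others?
  Min of remaining elements: -18
  New min = min(14, -18) = -18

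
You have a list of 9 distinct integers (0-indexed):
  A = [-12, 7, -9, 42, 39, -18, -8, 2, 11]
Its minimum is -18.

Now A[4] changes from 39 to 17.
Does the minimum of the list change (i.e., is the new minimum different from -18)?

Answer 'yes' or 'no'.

Old min = -18
Change: A[4] 39 -> 17
Changed element was NOT the min; min changes only if 17 < -18.
New min = -18; changed? no

Answer: no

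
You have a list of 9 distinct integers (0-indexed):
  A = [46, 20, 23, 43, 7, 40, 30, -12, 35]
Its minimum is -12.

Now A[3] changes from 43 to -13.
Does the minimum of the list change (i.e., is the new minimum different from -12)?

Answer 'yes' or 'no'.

Old min = -12
Change: A[3] 43 -> -13
Changed element was NOT the min; min changes only if -13 < -12.
New min = -13; changed? yes

Answer: yes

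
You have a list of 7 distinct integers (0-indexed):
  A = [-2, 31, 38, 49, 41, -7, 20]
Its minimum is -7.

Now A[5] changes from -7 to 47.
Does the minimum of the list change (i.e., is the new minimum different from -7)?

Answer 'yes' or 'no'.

Old min = -7
Change: A[5] -7 -> 47
Changed element was the min; new min must be rechecked.
New min = -2; changed? yes

Answer: yes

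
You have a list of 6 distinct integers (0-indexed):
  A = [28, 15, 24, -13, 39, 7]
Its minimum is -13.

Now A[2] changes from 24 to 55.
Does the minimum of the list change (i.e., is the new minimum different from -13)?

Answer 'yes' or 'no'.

Old min = -13
Change: A[2] 24 -> 55
Changed element was NOT the min; min changes only if 55 < -13.
New min = -13; changed? no

Answer: no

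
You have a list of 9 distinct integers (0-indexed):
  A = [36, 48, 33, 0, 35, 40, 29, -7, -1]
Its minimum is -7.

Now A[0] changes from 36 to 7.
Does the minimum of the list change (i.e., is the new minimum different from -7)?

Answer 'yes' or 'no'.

Old min = -7
Change: A[0] 36 -> 7
Changed element was NOT the min; min changes only if 7 < -7.
New min = -7; changed? no

Answer: no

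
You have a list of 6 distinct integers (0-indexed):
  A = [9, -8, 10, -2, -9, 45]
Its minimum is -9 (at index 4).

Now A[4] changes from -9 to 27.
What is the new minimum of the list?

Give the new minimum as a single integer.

Old min = -9 (at index 4)
Change: A[4] -9 -> 27
Changed element WAS the min. Need to check: is 27 still <= all others?
  Min of remaining elements: -8
  New min = min(27, -8) = -8

Answer: -8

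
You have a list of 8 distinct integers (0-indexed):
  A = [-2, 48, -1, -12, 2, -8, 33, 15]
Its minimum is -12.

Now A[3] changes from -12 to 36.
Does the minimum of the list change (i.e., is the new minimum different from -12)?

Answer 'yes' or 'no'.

Answer: yes

Derivation:
Old min = -12
Change: A[3] -12 -> 36
Changed element was the min; new min must be rechecked.
New min = -8; changed? yes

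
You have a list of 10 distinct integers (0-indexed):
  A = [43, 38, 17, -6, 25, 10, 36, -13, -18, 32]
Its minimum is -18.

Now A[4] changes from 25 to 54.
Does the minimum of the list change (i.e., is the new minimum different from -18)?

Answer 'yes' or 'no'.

Answer: no

Derivation:
Old min = -18
Change: A[4] 25 -> 54
Changed element was NOT the min; min changes only if 54 < -18.
New min = -18; changed? no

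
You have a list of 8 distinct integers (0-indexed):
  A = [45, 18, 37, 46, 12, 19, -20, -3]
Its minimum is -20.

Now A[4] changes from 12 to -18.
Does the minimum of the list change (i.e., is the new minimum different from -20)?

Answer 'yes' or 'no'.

Answer: no

Derivation:
Old min = -20
Change: A[4] 12 -> -18
Changed element was NOT the min; min changes only if -18 < -20.
New min = -20; changed? no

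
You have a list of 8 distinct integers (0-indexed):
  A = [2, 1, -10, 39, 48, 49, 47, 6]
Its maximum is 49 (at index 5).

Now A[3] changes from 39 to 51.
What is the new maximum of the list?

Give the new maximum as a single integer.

Old max = 49 (at index 5)
Change: A[3] 39 -> 51
Changed element was NOT the old max.
  New max = max(old_max, new_val) = max(49, 51) = 51

Answer: 51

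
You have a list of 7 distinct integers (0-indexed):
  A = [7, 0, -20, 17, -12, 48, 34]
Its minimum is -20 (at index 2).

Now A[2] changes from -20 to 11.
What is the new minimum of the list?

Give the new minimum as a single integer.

Old min = -20 (at index 2)
Change: A[2] -20 -> 11
Changed element WAS the min. Need to check: is 11 still <= all others?
  Min of remaining elements: -12
  New min = min(11, -12) = -12

Answer: -12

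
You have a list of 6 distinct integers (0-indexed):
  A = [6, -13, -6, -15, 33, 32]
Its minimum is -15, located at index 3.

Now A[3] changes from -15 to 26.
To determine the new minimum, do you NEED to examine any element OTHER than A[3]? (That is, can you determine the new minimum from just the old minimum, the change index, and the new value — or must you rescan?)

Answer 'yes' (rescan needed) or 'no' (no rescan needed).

Old min = -15 at index 3
Change at index 3: -15 -> 26
Index 3 WAS the min and new value 26 > old min -15. Must rescan other elements to find the new min.
Needs rescan: yes

Answer: yes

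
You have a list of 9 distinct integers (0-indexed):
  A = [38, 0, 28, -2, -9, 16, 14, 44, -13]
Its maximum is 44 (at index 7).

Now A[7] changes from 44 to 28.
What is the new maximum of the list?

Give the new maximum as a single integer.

Old max = 44 (at index 7)
Change: A[7] 44 -> 28
Changed element WAS the max -> may need rescan.
  Max of remaining elements: 38
  New max = max(28, 38) = 38

Answer: 38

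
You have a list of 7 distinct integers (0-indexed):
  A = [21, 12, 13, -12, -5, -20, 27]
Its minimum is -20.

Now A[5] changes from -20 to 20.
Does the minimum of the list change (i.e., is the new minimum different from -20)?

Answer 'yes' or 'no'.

Old min = -20
Change: A[5] -20 -> 20
Changed element was the min; new min must be rechecked.
New min = -12; changed? yes

Answer: yes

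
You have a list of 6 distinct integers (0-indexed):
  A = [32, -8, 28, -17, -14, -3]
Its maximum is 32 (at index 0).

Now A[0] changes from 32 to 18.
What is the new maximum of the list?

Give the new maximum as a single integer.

Answer: 28

Derivation:
Old max = 32 (at index 0)
Change: A[0] 32 -> 18
Changed element WAS the max -> may need rescan.
  Max of remaining elements: 28
  New max = max(18, 28) = 28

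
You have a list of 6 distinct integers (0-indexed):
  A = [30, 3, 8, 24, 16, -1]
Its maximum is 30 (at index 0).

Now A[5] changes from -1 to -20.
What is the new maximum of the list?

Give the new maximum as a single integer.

Old max = 30 (at index 0)
Change: A[5] -1 -> -20
Changed element was NOT the old max.
  New max = max(old_max, new_val) = max(30, -20) = 30

Answer: 30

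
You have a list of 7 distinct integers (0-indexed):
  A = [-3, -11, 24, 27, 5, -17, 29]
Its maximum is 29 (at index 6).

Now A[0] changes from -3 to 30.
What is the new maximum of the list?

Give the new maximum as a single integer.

Answer: 30

Derivation:
Old max = 29 (at index 6)
Change: A[0] -3 -> 30
Changed element was NOT the old max.
  New max = max(old_max, new_val) = max(29, 30) = 30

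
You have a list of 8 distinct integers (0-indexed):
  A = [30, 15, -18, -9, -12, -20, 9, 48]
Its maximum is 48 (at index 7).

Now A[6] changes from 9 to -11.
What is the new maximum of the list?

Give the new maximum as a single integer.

Answer: 48

Derivation:
Old max = 48 (at index 7)
Change: A[6] 9 -> -11
Changed element was NOT the old max.
  New max = max(old_max, new_val) = max(48, -11) = 48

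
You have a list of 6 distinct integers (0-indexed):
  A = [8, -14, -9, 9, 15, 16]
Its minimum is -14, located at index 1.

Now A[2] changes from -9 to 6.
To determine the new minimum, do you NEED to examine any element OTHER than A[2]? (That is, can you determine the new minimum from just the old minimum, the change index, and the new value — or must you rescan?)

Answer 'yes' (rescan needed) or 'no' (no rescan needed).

Answer: no

Derivation:
Old min = -14 at index 1
Change at index 2: -9 -> 6
Index 2 was NOT the min. New min = min(-14, 6). No rescan of other elements needed.
Needs rescan: no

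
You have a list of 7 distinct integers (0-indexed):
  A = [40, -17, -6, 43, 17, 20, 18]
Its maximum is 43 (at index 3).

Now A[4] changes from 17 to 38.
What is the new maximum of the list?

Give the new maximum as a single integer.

Answer: 43

Derivation:
Old max = 43 (at index 3)
Change: A[4] 17 -> 38
Changed element was NOT the old max.
  New max = max(old_max, new_val) = max(43, 38) = 43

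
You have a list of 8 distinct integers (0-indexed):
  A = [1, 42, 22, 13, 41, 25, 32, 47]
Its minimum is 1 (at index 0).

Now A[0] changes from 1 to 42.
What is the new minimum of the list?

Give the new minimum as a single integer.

Old min = 1 (at index 0)
Change: A[0] 1 -> 42
Changed element WAS the min. Need to check: is 42 still <= all others?
  Min of remaining elements: 13
  New min = min(42, 13) = 13

Answer: 13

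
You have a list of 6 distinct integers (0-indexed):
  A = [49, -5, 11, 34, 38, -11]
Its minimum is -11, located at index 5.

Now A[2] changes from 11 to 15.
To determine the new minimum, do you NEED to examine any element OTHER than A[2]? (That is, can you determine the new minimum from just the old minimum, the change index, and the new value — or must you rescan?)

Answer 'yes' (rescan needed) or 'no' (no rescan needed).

Old min = -11 at index 5
Change at index 2: 11 -> 15
Index 2 was NOT the min. New min = min(-11, 15). No rescan of other elements needed.
Needs rescan: no

Answer: no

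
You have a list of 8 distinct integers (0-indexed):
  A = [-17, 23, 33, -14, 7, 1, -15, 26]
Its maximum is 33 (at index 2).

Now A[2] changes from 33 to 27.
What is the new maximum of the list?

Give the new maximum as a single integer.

Old max = 33 (at index 2)
Change: A[2] 33 -> 27
Changed element WAS the max -> may need rescan.
  Max of remaining elements: 26
  New max = max(27, 26) = 27

Answer: 27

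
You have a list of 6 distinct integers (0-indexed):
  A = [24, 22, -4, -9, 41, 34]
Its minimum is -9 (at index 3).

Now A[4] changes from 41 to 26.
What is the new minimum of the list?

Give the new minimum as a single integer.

Old min = -9 (at index 3)
Change: A[4] 41 -> 26
Changed element was NOT the old min.
  New min = min(old_min, new_val) = min(-9, 26) = -9

Answer: -9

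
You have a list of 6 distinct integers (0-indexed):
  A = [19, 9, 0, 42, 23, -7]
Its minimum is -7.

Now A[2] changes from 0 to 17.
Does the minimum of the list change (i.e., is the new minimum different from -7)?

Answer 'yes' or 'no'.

Old min = -7
Change: A[2] 0 -> 17
Changed element was NOT the min; min changes only if 17 < -7.
New min = -7; changed? no

Answer: no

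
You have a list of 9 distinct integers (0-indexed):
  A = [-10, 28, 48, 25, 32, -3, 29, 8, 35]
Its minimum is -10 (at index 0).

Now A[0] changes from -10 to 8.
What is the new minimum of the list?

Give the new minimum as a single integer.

Answer: -3

Derivation:
Old min = -10 (at index 0)
Change: A[0] -10 -> 8
Changed element WAS the min. Need to check: is 8 still <= all others?
  Min of remaining elements: -3
  New min = min(8, -3) = -3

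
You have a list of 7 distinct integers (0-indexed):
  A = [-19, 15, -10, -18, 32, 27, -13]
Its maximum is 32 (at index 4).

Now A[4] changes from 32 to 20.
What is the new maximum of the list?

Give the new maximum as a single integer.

Old max = 32 (at index 4)
Change: A[4] 32 -> 20
Changed element WAS the max -> may need rescan.
  Max of remaining elements: 27
  New max = max(20, 27) = 27

Answer: 27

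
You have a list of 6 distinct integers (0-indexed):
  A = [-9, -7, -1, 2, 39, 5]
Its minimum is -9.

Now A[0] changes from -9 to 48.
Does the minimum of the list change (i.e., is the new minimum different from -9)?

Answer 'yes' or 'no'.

Answer: yes

Derivation:
Old min = -9
Change: A[0] -9 -> 48
Changed element was the min; new min must be rechecked.
New min = -7; changed? yes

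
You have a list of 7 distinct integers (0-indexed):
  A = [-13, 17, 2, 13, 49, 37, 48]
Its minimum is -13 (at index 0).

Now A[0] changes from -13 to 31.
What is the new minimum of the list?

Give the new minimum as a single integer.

Answer: 2

Derivation:
Old min = -13 (at index 0)
Change: A[0] -13 -> 31
Changed element WAS the min. Need to check: is 31 still <= all others?
  Min of remaining elements: 2
  New min = min(31, 2) = 2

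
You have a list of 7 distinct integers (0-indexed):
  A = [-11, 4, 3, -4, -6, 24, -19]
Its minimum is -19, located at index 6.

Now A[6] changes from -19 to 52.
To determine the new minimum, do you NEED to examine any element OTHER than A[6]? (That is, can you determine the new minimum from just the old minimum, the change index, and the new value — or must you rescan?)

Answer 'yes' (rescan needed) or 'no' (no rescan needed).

Answer: yes

Derivation:
Old min = -19 at index 6
Change at index 6: -19 -> 52
Index 6 WAS the min and new value 52 > old min -19. Must rescan other elements to find the new min.
Needs rescan: yes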